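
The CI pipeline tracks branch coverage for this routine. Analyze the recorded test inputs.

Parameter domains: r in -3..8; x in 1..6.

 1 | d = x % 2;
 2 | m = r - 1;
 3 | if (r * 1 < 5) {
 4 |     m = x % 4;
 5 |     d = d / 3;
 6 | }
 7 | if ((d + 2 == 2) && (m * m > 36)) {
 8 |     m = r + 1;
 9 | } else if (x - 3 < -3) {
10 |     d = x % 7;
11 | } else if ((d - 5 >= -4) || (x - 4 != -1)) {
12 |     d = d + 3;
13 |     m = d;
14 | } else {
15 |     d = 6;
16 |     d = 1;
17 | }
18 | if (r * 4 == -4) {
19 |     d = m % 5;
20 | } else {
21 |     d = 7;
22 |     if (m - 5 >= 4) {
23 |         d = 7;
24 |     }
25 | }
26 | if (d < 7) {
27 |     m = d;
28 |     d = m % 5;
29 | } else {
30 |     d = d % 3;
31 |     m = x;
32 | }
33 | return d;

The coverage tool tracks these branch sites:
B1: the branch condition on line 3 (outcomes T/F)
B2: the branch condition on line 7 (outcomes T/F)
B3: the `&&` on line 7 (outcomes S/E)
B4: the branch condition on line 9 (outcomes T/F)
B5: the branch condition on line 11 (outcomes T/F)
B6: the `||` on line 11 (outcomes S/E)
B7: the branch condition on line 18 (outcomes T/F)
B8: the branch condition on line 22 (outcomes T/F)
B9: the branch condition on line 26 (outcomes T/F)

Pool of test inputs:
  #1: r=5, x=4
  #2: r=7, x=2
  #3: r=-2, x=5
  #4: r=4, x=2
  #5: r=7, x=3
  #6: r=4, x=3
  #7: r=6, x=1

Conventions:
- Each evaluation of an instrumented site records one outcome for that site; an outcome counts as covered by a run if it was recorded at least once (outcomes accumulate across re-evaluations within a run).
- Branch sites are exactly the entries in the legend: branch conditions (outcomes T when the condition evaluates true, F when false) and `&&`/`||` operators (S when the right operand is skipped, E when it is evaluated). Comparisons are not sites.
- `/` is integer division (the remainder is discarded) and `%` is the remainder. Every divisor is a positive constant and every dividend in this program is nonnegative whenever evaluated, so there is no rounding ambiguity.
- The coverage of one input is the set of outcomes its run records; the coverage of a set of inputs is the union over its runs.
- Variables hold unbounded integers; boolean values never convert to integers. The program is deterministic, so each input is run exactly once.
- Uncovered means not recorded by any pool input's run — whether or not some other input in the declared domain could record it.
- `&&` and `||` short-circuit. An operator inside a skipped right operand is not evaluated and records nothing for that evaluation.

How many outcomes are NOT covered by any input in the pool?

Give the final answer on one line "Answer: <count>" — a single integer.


#1 (r=5, x=4) -> B1->F, B3->E, B2->F, B4->F, B6->E, B5->T, B7->F, B8->F, B9->F; covered: B1=F, B2=F, B3=E, B4=F, B5=T, B6=E, B7=F, B8=F, B9=F
#2 (r=7, x=2) -> B1->F, B3->E, B2->F, B4->F, B6->E, B5->T, B7->F, B8->F, B9->F; covered: B1=F, B2=F, B3=E, B4=F, B5=T, B6=E, B7=F, B8=F, B9=F
#3 (r=-2, x=5) -> B1->T, B3->E, B2->F, B4->F, B6->E, B5->T, B7->F, B8->F, B9->F; covered: B1=T, B2=F, B3=E, B4=F, B5=T, B6=E, B7=F, B8=F, B9=F
#4 (r=4, x=2) -> B1->T, B3->E, B2->F, B4->F, B6->E, B5->T, B7->F, B8->F, B9->F; covered: B1=T, B2=F, B3=E, B4=F, B5=T, B6=E, B7=F, B8=F, B9=F
#5 (r=7, x=3) -> B1->F, B3->S, B2->F, B4->F, B6->S, B5->T, B7->F, B8->F, B9->F; covered: B1=F, B2=F, B3=S, B4=F, B5=T, B6=S, B7=F, B8=F, B9=F
#6 (r=4, x=3) -> B1->T, B3->E, B2->F, B4->F, B6->E, B5->F, B7->F, B8->F, B9->F; covered: B1=T, B2=F, B3=E, B4=F, B5=F, B6=E, B7=F, B8=F, B9=F
#7 (r=6, x=1) -> B1->F, B3->S, B2->F, B4->F, B6->S, B5->T, B7->F, B8->F, B9->F; covered: B1=F, B2=F, B3=S, B4=F, B5=T, B6=S, B7=F, B8=F, B9=F
union over the pool: B1=T, B1=F, B2=F, B3=S, B3=E, B4=F, B5=T, B5=F, B6=S, B6=E, B7=F, B8=F, B9=F
uncovered (5 of 18): B2=T, B4=T, B7=T, B8=T, B9=T
Answer: 5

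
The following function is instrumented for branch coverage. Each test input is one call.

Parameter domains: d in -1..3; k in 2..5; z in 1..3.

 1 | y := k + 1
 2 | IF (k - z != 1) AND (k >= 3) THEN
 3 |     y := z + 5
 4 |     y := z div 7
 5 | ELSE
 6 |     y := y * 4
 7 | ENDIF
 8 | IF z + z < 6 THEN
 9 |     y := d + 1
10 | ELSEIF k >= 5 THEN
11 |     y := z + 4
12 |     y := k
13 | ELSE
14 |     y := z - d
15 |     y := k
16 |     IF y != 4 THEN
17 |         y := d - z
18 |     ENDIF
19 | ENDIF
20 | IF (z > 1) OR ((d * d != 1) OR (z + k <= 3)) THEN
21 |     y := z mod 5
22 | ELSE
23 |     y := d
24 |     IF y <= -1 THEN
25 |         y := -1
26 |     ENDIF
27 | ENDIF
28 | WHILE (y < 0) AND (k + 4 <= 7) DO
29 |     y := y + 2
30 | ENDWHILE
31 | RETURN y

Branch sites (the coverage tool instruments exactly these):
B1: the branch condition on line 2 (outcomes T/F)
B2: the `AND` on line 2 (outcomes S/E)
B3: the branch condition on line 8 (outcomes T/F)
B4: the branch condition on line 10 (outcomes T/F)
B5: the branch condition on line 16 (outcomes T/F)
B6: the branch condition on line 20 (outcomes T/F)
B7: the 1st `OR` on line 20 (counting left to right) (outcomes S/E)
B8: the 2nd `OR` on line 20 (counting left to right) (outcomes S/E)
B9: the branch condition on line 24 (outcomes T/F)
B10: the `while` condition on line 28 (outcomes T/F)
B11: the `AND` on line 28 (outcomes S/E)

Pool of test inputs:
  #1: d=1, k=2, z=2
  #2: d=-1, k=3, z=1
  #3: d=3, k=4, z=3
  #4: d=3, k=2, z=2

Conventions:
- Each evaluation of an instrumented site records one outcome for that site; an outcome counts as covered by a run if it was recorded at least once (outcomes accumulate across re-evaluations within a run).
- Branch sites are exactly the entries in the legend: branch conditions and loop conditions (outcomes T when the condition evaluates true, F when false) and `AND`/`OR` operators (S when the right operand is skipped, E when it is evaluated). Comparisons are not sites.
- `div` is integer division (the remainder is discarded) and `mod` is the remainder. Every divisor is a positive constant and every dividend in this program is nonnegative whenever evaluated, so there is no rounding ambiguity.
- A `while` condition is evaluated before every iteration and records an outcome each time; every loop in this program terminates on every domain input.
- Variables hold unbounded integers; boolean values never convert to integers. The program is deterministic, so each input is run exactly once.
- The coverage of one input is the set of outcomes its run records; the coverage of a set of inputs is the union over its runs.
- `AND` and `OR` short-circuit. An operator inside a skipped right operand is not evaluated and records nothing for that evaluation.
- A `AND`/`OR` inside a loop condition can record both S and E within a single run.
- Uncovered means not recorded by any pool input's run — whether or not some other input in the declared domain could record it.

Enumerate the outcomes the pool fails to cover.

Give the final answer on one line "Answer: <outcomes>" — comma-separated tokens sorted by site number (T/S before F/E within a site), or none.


input #1, d=1, k=2, z=2: outcomes B1=F, B2=E, B3=T, B6=T, B7=S, B10=F, B11=S
input #2, d=-1, k=3, z=1: outcomes B1=T, B2=E, B3=T, B6=F, B7=E, B8=E, B9=T, B10=T, B10=F, B11=S, B11=E
input #3, d=3, k=4, z=3: outcomes B1=F, B2=S, B3=F, B4=F, B5=F, B6=T, B7=S, B10=F, B11=S
input #4, d=3, k=2, z=2: outcomes B1=F, B2=E, B3=T, B6=T, B7=S, B10=F, B11=S
union over the pool: B1=T, B1=F, B2=S, B2=E, B3=T, B3=F, B4=F, B5=F, B6=T, B6=F, B7=S, B7=E, B8=E, B9=T, B10=T, B10=F, B11=S, B11=E
uncovered (4 of 22): B4=T, B5=T, B8=S, B9=F
Answer: B4=T, B5=T, B8=S, B9=F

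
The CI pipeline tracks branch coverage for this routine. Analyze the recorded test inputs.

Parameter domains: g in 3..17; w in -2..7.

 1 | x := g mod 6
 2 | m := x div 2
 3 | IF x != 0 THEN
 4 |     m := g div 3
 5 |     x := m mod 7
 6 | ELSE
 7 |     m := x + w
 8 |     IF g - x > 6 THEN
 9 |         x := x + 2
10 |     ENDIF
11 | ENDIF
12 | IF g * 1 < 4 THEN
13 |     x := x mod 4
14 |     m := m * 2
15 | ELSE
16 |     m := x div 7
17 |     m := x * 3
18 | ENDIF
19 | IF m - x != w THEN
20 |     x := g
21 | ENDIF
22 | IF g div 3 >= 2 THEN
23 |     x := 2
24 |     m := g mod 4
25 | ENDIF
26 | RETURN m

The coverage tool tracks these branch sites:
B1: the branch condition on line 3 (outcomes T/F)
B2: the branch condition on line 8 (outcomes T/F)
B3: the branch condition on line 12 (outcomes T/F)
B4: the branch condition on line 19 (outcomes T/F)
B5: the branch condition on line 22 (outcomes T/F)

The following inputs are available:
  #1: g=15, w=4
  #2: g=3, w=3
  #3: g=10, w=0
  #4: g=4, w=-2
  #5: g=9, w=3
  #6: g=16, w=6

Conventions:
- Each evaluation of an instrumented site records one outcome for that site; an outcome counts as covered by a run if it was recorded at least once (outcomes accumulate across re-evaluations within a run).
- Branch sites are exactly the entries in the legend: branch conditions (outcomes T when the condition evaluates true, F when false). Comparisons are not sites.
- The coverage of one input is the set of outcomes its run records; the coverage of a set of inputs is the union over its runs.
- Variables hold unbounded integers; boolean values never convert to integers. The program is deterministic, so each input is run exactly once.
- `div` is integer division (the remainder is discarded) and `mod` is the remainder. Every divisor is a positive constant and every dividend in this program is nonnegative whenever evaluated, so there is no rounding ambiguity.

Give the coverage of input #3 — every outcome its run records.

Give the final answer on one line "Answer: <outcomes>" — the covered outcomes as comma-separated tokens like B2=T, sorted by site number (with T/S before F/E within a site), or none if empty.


Running input #3 (g=10, w=0), event by event:
  B1->T, B3->F, B4->T, B5->T
collecting distinct outcomes: B1=T, B3=F, B4=T, B5=T
Answer: B1=T, B3=F, B4=T, B5=T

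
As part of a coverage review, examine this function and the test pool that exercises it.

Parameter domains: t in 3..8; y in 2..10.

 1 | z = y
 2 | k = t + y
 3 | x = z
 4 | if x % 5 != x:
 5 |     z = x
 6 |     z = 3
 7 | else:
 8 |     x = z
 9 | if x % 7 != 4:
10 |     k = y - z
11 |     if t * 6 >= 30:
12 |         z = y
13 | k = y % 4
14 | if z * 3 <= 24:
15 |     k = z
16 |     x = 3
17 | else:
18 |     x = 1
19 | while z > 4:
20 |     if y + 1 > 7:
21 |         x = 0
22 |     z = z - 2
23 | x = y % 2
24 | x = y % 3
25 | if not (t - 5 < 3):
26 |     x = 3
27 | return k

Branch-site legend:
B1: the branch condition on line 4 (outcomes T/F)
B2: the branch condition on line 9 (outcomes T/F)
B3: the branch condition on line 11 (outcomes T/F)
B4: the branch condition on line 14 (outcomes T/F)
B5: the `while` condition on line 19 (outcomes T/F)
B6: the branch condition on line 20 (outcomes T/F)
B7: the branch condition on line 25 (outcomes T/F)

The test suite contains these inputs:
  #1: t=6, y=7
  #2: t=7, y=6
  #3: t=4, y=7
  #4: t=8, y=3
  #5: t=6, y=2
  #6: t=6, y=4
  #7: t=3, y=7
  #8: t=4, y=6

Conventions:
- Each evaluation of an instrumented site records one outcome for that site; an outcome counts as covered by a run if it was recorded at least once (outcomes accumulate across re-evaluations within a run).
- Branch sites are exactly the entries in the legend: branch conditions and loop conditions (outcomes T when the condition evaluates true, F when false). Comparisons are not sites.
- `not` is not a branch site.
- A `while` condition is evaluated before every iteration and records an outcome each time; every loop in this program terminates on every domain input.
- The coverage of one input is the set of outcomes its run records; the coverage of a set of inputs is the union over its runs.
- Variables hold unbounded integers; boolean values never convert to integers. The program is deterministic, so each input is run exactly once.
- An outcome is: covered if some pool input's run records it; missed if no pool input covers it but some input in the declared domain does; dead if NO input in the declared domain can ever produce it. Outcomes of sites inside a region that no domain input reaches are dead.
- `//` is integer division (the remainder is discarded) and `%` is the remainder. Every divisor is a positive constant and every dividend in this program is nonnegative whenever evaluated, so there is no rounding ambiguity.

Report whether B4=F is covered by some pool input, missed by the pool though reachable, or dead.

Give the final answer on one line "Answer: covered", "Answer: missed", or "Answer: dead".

no pool input records B4=F
but domain input (t=5, y=9) does record it -> reachable, so missed

Answer: missed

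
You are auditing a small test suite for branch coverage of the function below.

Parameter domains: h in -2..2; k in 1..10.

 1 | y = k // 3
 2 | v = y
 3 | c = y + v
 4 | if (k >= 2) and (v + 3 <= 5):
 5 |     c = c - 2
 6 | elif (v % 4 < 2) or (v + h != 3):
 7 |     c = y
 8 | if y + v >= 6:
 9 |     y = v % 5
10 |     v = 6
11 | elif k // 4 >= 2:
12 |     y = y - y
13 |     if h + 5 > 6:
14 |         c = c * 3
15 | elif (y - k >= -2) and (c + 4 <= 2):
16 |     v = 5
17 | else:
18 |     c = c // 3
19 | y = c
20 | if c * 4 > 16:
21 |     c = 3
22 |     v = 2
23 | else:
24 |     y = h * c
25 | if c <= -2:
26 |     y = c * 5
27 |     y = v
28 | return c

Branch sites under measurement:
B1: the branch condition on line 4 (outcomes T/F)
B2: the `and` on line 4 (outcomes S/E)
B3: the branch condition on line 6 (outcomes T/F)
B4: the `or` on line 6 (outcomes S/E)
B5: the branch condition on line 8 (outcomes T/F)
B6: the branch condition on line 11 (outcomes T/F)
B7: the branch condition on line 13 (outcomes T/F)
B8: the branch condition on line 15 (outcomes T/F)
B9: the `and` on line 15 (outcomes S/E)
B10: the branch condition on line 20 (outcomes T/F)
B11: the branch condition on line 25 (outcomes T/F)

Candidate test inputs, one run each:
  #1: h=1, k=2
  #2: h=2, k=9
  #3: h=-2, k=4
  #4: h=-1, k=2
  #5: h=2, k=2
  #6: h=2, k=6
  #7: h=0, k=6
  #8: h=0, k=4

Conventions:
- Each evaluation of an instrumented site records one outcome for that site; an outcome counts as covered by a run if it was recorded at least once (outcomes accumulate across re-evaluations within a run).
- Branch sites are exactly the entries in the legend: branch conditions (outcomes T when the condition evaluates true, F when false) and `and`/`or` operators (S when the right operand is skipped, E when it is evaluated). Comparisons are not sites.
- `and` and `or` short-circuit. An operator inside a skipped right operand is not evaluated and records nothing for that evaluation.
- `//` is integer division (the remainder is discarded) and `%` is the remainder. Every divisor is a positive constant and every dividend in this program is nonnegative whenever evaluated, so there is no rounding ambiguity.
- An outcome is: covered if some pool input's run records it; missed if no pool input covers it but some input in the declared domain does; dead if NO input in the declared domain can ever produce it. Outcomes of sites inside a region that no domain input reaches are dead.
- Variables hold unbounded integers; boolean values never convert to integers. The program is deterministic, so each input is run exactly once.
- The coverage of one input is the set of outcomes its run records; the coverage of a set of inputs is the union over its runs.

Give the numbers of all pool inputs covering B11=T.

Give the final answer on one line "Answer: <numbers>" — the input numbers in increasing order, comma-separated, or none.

input #1 (h=1, k=2): covers B11=T
input #2 (h=2, k=9): misses B11=T
input #3 (h=-2, k=4): misses B11=T
input #4 (h=-1, k=2): covers B11=T
input #5 (h=2, k=2): covers B11=T
input #6 (h=2, k=6): misses B11=T
input #7 (h=0, k=6): misses B11=T
input #8 (h=0, k=4): misses B11=T

Answer: 1, 4, 5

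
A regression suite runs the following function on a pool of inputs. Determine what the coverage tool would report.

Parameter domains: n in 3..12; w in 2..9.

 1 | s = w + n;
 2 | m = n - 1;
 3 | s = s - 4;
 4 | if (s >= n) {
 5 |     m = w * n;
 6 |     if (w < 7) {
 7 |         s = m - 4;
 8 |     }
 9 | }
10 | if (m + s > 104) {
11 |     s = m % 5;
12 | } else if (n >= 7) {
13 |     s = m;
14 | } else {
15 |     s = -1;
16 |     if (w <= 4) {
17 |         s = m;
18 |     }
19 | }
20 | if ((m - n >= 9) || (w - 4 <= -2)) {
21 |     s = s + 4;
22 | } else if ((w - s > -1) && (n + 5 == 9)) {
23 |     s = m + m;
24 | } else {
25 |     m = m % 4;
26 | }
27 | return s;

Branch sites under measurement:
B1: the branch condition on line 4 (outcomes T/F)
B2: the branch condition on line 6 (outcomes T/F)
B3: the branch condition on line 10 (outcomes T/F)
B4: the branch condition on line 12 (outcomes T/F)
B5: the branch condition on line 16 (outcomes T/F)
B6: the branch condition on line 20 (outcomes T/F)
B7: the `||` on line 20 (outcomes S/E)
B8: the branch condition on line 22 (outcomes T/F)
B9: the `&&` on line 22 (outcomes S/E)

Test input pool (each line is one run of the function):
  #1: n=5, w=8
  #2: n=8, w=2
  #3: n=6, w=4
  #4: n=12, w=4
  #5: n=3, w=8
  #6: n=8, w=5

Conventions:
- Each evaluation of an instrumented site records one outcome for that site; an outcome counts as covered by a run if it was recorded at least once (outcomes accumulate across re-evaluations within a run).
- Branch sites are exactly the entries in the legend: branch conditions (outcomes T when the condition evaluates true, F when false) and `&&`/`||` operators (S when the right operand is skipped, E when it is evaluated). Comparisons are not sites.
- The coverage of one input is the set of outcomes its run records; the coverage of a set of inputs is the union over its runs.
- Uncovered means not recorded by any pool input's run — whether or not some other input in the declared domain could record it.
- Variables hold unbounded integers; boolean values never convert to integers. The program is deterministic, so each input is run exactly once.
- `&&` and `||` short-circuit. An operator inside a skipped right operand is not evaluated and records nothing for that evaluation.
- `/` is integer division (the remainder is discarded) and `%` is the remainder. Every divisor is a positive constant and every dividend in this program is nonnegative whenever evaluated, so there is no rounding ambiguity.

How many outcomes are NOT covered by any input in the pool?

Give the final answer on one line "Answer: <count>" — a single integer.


#1 (n=5, w=8) -> covered: B1=T, B2=F, B3=F, B4=F, B5=F, B6=T, B7=S
#2 (n=8, w=2) -> covered: B1=F, B3=F, B4=T, B6=T, B7=E
#3 (n=6, w=4) -> covered: B1=T, B2=T, B3=F, B4=F, B5=T, B6=T, B7=S
#4 (n=12, w=4) -> covered: B1=T, B2=T, B3=F, B4=T, B6=T, B7=S
#5 (n=3, w=8) -> covered: B1=T, B2=F, B3=F, B4=F, B5=F, B6=T, B7=S
#6 (n=8, w=5) -> covered: B1=T, B2=T, B3=F, B4=T, B6=T, B7=S
union over the pool: B1=T, B1=F, B2=T, B2=F, B3=F, B4=T, B4=F, B5=T, B5=F, B6=T, B7=S, B7=E
uncovered (6 of 18): B3=T, B6=F, B8=T, B8=F, B9=S, B9=E
Answer: 6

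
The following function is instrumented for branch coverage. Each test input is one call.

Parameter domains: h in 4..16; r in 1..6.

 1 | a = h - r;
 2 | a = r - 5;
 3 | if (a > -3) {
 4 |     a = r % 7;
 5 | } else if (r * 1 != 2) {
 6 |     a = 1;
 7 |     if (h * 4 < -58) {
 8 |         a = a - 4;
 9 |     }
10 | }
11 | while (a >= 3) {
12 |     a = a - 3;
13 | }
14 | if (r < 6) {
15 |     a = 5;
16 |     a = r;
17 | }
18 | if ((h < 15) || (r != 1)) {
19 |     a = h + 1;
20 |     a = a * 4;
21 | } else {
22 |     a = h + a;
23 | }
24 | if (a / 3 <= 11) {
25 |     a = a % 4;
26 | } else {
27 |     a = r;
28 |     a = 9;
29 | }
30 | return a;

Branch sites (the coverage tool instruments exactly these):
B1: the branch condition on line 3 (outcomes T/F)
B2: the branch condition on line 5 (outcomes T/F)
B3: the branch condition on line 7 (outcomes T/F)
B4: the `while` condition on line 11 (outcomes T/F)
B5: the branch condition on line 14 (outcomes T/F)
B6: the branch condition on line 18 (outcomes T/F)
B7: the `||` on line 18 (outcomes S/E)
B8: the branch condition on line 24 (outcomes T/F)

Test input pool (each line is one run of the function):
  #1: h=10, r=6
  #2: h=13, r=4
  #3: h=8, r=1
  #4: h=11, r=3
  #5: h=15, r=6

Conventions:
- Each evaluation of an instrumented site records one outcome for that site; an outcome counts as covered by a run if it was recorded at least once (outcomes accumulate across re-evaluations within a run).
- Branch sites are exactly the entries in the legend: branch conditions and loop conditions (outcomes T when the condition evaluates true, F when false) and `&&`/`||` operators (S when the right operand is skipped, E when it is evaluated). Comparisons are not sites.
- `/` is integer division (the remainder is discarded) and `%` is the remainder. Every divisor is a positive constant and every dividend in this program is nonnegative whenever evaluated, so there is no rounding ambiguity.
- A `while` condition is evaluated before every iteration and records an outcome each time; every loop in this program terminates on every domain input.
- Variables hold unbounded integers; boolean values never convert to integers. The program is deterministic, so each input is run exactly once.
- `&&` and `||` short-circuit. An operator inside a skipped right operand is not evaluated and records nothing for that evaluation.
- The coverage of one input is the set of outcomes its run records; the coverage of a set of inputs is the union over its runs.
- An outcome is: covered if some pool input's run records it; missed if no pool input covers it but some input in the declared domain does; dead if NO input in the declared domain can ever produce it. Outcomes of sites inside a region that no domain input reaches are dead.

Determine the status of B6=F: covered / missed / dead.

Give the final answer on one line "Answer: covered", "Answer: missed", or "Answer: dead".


no pool input records B6=F
but domain input (h=15, r=1) does record it -> reachable, so missed
Answer: missed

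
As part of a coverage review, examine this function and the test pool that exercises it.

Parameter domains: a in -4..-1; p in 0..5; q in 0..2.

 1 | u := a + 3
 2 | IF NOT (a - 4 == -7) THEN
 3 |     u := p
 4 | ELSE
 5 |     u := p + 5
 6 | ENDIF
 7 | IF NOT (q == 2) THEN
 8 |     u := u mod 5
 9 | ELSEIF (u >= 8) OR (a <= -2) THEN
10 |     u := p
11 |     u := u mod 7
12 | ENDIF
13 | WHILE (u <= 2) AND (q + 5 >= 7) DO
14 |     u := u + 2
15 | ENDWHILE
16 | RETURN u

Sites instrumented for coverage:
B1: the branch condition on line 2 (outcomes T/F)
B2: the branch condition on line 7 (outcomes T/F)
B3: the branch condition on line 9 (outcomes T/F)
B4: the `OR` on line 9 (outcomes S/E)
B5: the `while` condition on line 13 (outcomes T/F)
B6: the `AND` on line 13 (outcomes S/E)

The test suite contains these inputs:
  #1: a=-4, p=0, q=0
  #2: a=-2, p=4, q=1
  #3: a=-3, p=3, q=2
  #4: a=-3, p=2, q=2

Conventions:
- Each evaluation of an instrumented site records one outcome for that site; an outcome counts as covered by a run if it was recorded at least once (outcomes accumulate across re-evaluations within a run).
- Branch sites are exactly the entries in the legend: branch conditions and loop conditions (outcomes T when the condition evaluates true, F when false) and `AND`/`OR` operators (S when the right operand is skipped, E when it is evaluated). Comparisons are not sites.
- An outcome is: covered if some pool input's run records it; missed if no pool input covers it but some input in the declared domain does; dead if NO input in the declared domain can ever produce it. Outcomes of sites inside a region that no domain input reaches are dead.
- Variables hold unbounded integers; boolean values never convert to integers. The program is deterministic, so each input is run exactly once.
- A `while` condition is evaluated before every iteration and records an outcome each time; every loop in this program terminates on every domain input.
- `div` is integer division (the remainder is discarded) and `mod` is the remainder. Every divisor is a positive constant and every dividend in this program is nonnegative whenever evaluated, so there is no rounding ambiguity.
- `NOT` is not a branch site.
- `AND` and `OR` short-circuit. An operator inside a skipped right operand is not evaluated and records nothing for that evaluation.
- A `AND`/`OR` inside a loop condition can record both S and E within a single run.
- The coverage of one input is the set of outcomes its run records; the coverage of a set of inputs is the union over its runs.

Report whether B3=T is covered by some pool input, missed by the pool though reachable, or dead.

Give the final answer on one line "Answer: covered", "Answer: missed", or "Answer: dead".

B3=T is recorded by pool input(s) 3, 4 -> covered

Answer: covered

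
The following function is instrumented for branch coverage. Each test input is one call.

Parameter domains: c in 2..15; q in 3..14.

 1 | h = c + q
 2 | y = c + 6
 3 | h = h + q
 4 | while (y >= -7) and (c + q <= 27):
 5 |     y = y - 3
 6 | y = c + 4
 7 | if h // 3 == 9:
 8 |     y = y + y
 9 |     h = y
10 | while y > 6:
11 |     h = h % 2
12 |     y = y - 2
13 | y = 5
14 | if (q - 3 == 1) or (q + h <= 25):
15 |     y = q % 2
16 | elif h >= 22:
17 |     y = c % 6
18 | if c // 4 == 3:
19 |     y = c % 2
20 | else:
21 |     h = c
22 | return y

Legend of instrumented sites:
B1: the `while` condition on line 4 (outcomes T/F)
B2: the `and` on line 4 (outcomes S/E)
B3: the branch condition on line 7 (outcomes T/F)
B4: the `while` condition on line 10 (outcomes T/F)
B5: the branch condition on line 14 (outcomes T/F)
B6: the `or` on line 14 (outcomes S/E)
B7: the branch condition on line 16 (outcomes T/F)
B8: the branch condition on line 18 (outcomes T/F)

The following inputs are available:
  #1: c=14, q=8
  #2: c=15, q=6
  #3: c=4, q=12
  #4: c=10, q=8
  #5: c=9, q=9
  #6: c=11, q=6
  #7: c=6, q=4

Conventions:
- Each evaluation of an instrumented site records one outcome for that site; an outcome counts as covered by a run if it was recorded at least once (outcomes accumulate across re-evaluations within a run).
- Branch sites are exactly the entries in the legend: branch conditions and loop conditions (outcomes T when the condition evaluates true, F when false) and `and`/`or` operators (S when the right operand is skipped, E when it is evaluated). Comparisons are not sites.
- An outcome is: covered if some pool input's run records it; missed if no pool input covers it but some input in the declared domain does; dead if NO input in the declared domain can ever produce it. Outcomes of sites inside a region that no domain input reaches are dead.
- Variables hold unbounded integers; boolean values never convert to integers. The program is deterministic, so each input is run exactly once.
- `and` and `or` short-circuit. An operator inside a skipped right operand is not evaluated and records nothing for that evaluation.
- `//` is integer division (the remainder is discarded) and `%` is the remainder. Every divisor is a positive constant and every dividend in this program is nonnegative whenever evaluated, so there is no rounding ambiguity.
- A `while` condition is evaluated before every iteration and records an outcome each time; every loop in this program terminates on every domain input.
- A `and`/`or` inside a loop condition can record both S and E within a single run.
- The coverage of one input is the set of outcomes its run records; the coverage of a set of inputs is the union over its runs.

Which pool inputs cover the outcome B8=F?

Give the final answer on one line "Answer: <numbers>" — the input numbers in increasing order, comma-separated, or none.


input #1 (c=14, q=8): does not produce B8=F
input #2 (c=15, q=6): does not produce B8=F
input #3 (c=4, q=12): produces B8=F
input #4 (c=10, q=8): produces B8=F
input #5 (c=9, q=9): produces B8=F
input #6 (c=11, q=6): produces B8=F
input #7 (c=6, q=4): produces B8=F
Answer: 3, 4, 5, 6, 7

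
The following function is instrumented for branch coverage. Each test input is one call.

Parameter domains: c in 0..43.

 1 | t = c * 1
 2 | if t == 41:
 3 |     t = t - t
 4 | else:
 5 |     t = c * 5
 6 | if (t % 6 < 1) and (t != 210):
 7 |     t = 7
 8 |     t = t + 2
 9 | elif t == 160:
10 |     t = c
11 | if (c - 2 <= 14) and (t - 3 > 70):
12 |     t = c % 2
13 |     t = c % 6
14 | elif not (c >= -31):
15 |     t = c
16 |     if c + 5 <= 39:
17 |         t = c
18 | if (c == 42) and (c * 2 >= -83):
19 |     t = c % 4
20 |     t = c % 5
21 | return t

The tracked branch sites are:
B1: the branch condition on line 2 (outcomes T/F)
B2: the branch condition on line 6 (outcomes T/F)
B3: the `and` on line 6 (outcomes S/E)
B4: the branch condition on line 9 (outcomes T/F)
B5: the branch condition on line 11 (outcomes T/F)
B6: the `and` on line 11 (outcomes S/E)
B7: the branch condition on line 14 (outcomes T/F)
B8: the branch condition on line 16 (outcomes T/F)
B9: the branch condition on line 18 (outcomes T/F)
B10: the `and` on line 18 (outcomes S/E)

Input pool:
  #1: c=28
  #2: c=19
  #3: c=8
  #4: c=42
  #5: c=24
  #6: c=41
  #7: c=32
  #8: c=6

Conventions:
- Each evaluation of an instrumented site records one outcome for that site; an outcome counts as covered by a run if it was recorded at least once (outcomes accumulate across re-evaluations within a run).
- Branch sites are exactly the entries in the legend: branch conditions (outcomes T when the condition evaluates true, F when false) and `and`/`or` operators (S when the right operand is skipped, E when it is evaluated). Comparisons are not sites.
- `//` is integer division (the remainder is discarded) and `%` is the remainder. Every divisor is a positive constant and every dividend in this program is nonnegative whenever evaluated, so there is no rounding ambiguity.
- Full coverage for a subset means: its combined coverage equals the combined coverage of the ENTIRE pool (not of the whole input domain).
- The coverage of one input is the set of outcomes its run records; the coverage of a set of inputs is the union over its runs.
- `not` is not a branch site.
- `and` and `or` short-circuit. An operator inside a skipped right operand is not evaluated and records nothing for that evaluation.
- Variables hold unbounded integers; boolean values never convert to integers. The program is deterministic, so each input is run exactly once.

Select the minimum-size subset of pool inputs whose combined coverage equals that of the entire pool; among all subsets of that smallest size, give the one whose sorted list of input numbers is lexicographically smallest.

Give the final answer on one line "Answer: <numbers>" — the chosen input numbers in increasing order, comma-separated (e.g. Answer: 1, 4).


#1 (c=28) -> B1->F, B3->S, B2->F, B4->F, B6->S, B5->F, B7->F, B10->S, B9->F; covered: B1=F, B2=F, B3=S, B4=F, B5=F, B6=S, B7=F, B9=F, B10=S
#2 (c=19) -> B1->F, B3->S, B2->F, B4->F, B6->S, B5->F, B7->F, B10->S, B9->F; covered: B1=F, B2=F, B3=S, B4=F, B5=F, B6=S, B7=F, B9=F, B10=S
#3 (c=8) -> B1->F, B3->S, B2->F, B4->F, B6->E, B5->F, B7->F, B10->S, B9->F; covered: B1=F, B2=F, B3=S, B4=F, B5=F, B6=E, B7=F, B9=F, B10=S
#4 (c=42) -> B1->F, B3->E, B2->F, B4->F, B6->S, B5->F, B7->F, B10->E, B9->T; covered: B1=F, B2=F, B3=E, B4=F, B5=F, B6=S, B7=F, B9=T, B10=E
#5 (c=24) -> B1->F, B3->E, B2->T, B6->S, B5->F, B7->F, B10->S, B9->F; covered: B1=F, B2=T, B3=E, B5=F, B6=S, B7=F, B9=F, B10=S
#6 (c=41) -> B1->T, B3->E, B2->T, B6->S, B5->F, B7->F, B10->S, B9->F; covered: B1=T, B2=T, B3=E, B5=F, B6=S, B7=F, B9=F, B10=S
#7 (c=32) -> B1->F, B3->S, B2->F, B4->T, B6->S, B5->F, B7->F, B10->S, B9->F; covered: B1=F, B2=F, B3=S, B4=T, B5=F, B6=S, B7=F, B9=F, B10=S
#8 (c=6) -> B1->F, B3->E, B2->T, B6->E, B5->F, B7->F, B10->S, B9->F; covered: B1=F, B2=T, B3=E, B5=F, B6=E, B7=F, B9=F, B10=S
pool-wide coverage (16 outcomes): B1=T, B1=F, B2=T, B2=F, B3=S, B3=E, B4=T, B4=F, B5=F, B6=S, B6=E, B7=F, B9=T, B9=F, B10=S, B10=E
every size-1 subset falls short of the 16 outcomes (best: 9/16)
every size-2 subset falls short of the 16 outcomes (best: 13/16)
every size-3 subset falls short of the 16 outcomes (best: 15/16)
size 4: inputs {3, 4, 6, 7} cover all 16 outcomes, and no lexicographically smaller subset of this size does
Answer: 3, 4, 6, 7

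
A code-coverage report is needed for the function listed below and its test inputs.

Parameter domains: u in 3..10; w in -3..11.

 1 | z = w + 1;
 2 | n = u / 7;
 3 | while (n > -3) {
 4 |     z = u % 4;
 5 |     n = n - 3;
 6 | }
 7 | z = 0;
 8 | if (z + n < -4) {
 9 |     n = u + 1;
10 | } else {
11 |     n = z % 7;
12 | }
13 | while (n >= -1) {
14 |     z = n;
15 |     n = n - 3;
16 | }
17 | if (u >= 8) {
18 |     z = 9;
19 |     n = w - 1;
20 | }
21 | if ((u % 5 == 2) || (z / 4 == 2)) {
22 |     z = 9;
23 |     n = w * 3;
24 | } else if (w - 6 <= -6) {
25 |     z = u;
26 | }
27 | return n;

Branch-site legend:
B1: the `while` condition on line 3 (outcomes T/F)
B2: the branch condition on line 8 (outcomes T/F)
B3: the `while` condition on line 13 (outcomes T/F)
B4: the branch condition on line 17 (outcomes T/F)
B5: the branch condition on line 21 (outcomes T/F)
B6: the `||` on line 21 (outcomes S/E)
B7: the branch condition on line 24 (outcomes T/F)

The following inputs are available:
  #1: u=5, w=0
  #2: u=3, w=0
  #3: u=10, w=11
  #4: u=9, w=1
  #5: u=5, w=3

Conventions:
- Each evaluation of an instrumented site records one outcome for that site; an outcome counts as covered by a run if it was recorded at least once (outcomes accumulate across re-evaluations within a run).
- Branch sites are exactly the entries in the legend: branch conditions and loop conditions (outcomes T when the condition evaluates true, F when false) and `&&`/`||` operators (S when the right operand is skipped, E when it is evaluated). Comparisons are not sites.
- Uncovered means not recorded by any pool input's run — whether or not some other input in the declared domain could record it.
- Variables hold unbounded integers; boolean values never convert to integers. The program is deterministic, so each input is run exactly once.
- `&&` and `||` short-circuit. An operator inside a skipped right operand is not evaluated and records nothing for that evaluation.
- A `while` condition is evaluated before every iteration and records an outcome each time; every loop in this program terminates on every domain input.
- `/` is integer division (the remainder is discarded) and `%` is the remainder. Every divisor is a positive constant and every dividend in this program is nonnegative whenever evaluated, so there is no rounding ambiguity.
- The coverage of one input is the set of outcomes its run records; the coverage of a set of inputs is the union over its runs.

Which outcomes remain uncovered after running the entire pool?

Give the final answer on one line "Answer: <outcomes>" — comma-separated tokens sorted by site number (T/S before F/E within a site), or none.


input #1 (u=5, w=0): covers B1=T, B1=F, B2=F, B3=T, B3=F, B4=F, B5=F, B6=E, B7=T
input #2 (u=3, w=0): covers B1=T, B1=F, B2=F, B3=T, B3=F, B4=F, B5=F, B6=E, B7=T
input #3 (u=10, w=11): covers B1=T, B1=F, B2=T, B3=T, B3=F, B4=T, B5=T, B6=E
input #4 (u=9, w=1): covers B1=T, B1=F, B2=T, B3=T, B3=F, B4=T, B5=T, B6=E
input #5 (u=5, w=3): covers B1=T, B1=F, B2=F, B3=T, B3=F, B4=F, B5=F, B6=E, B7=F
union over the pool: B1=T, B1=F, B2=T, B2=F, B3=T, B3=F, B4=T, B4=F, B5=T, B5=F, B6=E, B7=T, B7=F
uncovered (1 of 14): B6=S
Answer: B6=S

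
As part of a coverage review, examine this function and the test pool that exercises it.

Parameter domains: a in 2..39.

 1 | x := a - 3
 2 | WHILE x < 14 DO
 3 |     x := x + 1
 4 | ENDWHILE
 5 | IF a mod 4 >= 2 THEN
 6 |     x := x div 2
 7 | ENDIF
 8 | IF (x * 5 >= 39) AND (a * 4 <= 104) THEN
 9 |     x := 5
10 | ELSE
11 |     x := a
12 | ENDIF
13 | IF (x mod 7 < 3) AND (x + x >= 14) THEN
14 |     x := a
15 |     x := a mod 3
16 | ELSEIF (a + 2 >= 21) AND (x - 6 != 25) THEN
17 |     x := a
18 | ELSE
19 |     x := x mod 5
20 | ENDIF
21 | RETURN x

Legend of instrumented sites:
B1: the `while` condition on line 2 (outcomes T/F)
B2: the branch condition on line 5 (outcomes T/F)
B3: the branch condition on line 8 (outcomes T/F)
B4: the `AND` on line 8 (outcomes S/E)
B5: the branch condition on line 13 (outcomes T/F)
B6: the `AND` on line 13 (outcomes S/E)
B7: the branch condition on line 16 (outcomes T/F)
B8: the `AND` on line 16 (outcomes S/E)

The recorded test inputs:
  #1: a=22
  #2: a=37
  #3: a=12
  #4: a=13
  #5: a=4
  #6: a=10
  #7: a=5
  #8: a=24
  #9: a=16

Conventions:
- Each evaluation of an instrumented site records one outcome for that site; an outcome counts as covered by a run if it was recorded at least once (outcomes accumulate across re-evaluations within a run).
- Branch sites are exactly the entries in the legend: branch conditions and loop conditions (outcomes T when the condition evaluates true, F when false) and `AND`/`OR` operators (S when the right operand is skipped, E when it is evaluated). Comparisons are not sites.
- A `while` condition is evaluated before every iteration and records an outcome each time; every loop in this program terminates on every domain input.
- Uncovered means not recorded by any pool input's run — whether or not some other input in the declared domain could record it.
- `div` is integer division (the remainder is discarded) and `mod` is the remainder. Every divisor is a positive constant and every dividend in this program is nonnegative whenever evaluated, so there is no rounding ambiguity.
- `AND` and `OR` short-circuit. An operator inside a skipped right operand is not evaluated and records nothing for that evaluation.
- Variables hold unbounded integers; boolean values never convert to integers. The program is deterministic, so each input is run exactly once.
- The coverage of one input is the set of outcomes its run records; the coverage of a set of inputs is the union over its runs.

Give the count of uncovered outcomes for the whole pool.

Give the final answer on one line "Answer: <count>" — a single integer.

test 1 (a=22) fires B1->F, B2->T, B4->E, B3->T, B6->S, B5->F, B8->E, B7->T; hits B1=F, B2=T, B3=T, B4=E, B5=F, B6=S, B7=T, B8=E
test 2 (a=37) fires B1->F, B2->F, B4->E, B3->F, B6->E, B5->T; hits B1=F, B2=F, B3=F, B4=E, B5=T, B6=E
test 3 (a=12) fires B1->T, B1->T, B1->T, B1->T, B1->T, B1->F, B2->F, B4->E, B3->T, B6->S, B5->F, B8->S, B7->F; hits B1=T, B1=F, B2=F, B3=T, B4=E, B5=F, B6=S, B7=F, B8=S
test 4 (a=13) fires B1->T, B1->T, B1->T, B1->T, B1->F, B2->F, B4->E, B3->T, B6->S, B5->F, B8->S, B7->F; hits B1=T, B1=F, B2=F, B3=T, B4=E, B5=F, B6=S, B7=F, B8=S
test 5 (a=4) fires B1->T, B1->T, B1->T, B1->T, B1->T, B1->T, B1->T, B1->T, B1->T, B1->T, B1->T, B1->T, B1->T, B1->F, ...; hits B1=T, B1=F, B2=F, B3=T, B4=E, B5=F, B6=S, B7=F, B8=S
test 6 (a=10) fires B1->T, B1->T, B1->T, B1->T, B1->T, B1->T, B1->T, B1->F, B2->T, B4->S, B3->F, B6->S, B5->F, B8->S, ...; hits B1=T, B1=F, B2=T, B3=F, B4=S, B5=F, B6=S, B7=F, B8=S
test 7 (a=5) fires B1->T, B1->T, B1->T, B1->T, B1->T, B1->T, B1->T, B1->T, B1->T, B1->T, B1->T, B1->T, B1->F, B2->F, ...; hits B1=T, B1=F, B2=F, B3=T, B4=E, B5=F, B6=S, B7=F, B8=S
test 8 (a=24) fires B1->F, B2->F, B4->E, B3->T, B6->S, B5->F, B8->E, B7->T; hits B1=F, B2=F, B3=T, B4=E, B5=F, B6=S, B7=T, B8=E
test 9 (a=16) fires B1->T, B1->F, B2->F, B4->E, B3->T, B6->S, B5->F, B8->S, B7->F; hits B1=T, B1=F, B2=F, B3=T, B4=E, B5=F, B6=S, B7=F, B8=S
union over the pool: B1=T, B1=F, B2=T, B2=F, B3=T, B3=F, B4=S, B4=E, B5=T, B5=F, B6=S, B6=E, B7=T, B7=F, B8=S, B8=E
uncovered (0 of 16): none

Answer: 0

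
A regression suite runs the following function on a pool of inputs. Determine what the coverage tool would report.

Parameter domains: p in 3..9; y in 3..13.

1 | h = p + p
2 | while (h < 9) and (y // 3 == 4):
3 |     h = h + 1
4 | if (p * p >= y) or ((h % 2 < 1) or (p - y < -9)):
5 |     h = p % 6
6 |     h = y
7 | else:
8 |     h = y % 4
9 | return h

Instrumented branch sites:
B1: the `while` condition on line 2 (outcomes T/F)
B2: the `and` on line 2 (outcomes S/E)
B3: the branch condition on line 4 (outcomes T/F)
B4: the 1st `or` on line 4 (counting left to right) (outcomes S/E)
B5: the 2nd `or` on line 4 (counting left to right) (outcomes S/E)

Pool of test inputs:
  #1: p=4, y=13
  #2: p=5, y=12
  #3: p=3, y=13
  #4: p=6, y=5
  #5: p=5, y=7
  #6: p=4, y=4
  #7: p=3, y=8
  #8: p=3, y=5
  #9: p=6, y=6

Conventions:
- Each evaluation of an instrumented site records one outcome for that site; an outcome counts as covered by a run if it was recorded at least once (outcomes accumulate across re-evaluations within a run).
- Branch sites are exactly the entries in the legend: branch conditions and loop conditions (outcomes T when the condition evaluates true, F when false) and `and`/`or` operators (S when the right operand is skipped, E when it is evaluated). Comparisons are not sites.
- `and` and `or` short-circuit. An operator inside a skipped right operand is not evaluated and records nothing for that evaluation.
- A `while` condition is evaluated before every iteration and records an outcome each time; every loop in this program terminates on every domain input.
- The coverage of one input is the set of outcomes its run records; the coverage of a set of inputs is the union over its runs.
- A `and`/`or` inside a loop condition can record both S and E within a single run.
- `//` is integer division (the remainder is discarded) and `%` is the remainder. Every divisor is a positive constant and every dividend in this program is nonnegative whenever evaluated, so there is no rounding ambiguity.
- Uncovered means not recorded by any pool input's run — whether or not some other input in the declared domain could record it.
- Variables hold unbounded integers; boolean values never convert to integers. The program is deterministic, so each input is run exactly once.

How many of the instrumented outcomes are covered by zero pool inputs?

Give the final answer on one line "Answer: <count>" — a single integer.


run #1 (p=4, y=13) runs B2->E, B1->T, B2->S, B1->F, B4->S, B3->T; records B1=T, B1=F, B2=S, B2=E, B3=T, B4=S
run #2 (p=5, y=12) runs B2->S, B1->F, B4->S, B3->T; records B1=F, B2=S, B3=T, B4=S
run #3 (p=3, y=13) runs B2->E, B1->T, B2->E, B1->T, B2->E, B1->T, B2->S, B1->F, B4->E, B5->E, B3->T; records B1=T, B1=F, B2=S, B2=E, B3=T, B4=E, B5=E
run #4 (p=6, y=5) runs B2->S, B1->F, B4->S, B3->T; records B1=F, B2=S, B3=T, B4=S
run #5 (p=5, y=7) runs B2->S, B1->F, B4->S, B3->T; records B1=F, B2=S, B3=T, B4=S
run #6 (p=4, y=4) runs B2->E, B1->F, B4->S, B3->T; records B1=F, B2=E, B3=T, B4=S
run #7 (p=3, y=8) runs B2->E, B1->F, B4->S, B3->T; records B1=F, B2=E, B3=T, B4=S
run #8 (p=3, y=5) runs B2->E, B1->F, B4->S, B3->T; records B1=F, B2=E, B3=T, B4=S
run #9 (p=6, y=6) runs B2->S, B1->F, B4->S, B3->T; records B1=F, B2=S, B3=T, B4=S
union over the pool: B1=T, B1=F, B2=S, B2=E, B3=T, B4=S, B4=E, B5=E
uncovered (2 of 10): B3=F, B5=S
Answer: 2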